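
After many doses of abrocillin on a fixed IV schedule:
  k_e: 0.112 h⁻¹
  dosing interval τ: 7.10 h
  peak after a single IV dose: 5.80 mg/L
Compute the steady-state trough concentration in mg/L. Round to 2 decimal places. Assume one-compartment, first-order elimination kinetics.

4.77 mg/L

e^(−kτ) = e^(−0.1120 × 7.10) = 0.4515
Accumulation ratio R = 1 / (1 − e^(−kτ)) = 1 / (1 − 0.4515) = 1.823
Steady-state trough = C₀ × R × e^(−kτ) = 5.80 × 1.823 × 0.4515 = 4.774 mg/L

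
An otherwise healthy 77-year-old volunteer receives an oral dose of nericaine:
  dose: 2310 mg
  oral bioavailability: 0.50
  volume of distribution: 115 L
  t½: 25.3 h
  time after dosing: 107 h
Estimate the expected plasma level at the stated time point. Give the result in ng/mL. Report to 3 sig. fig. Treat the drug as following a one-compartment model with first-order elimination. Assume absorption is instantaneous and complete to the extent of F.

Amount reaching circulation = F × Dose = 0.50 × 2310 = 1155 mg
C₀ = F·Dose / Vd = 1155 / 115 = 10.04 mg/L
k = ln2 / t½ = 0.693147 / 25.3 = 0.02740 h⁻¹
C = C₀ · e^(−k·t) = 10.04 × e^(−0.02740 × 107)
  = 10.04 × 0.05330 = 0.5351 mg/L
Convert: 0.5351 mg/L × 1000 = 535.1 ng/mL

535 ng/mL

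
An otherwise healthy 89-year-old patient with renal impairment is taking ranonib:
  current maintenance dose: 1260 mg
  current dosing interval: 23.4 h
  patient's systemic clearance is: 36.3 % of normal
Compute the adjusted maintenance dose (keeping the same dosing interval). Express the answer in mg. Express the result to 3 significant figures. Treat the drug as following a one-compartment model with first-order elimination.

457 mg

To keep the same average steady-state level, dosing rate must scale with clearance.
CL ratio = 36.3 / 100 = 0.3630
New dose (same interval) = 1260 × 0.3630 = 457.4 mg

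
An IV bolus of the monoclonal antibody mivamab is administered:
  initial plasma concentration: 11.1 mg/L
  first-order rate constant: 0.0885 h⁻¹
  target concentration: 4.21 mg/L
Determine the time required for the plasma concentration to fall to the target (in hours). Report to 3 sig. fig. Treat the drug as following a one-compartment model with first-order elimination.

11.0 h

t = ln(C₀ / C) / k = ln(11.10 / 4.21) / 0.08850
  = ln(2.637) / 0.08850 = 0.9696 / 0.08850 = 10.96 h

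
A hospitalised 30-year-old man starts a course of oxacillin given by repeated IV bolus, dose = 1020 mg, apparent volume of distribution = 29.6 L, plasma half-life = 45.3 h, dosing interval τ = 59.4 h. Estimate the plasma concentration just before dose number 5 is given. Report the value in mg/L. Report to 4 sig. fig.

22.65 mg/L

C₀ per dose = Dose / Vd = 1020 / 29.6 = 34.46 mg/L
k = ln2 / t½ = 0.693147 / 45.3 = 0.01530 h⁻¹
Fraction remaining after one interval: r = e^(−kτ) = e^(−0.01530 × 59.4) = 0.4030
Before dose 5, 4 doses have been given (aged 1τ, 2τ, 3τ, 4τ).
C_trough = C₀ × (r + r² + … + r^4) = C₀ × r(1−r^4)/(1−r)
        = 34.46 × 0.4030 × (1 − 0.02638) / (1 − 0.4030) = 22.65 mg/L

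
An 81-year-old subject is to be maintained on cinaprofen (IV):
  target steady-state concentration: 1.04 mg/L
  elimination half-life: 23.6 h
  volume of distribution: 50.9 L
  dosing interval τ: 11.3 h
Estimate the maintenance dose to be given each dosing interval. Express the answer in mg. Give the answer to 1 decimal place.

k = ln2 / t½ = 0.693147 / 23.6 = 0.02937 h⁻¹
CL = k × Vd = 0.02937 × 50.9 = 1.495 L/h
At steady state, Dose/τ = Css × CL.
Dose = Css × CL × τ = 1.04 × 1.495 × 11.3 = 17.57 mg

17.6 mg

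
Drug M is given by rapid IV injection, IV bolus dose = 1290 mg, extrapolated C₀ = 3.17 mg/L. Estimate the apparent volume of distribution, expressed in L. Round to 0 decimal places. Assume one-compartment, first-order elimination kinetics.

407 L

Vd = Dose / C₀ = 1290 / 3.17 = 406.9 L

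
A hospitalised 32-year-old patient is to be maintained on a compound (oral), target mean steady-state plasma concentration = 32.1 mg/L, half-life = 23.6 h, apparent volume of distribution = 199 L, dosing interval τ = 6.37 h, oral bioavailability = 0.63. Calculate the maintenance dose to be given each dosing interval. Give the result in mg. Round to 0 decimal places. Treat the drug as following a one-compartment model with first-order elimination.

1897 mg

k = ln2 / t½ = 0.693147 / 23.6 = 0.02937 h⁻¹
CL = k × Vd = 0.02937 × 199 = 5.845 L/h
At steady state, F × (Dose/τ) = Css × CL.
Dose = Css × CL × τ / F = 32.1 × 5.845 × 6.37 / 0.63 = 1897 mg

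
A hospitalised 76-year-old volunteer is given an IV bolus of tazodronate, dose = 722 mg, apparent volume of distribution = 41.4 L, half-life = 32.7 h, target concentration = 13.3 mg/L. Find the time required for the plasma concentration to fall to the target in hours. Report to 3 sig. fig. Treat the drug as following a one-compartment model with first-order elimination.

12.8 h

C₀ = Dose / Vd = 722.0 / 41.4 = 17.44 mg/L
k = ln2 / t½ = 0.693147 / 32.7 = 0.02120 h⁻¹
t = ln(C₀ / C) / k = ln(17.44 / 13.3) / 0.02120
  = ln(1.311) / 0.02120 = 0.2708 / 0.02120 = 12.77 h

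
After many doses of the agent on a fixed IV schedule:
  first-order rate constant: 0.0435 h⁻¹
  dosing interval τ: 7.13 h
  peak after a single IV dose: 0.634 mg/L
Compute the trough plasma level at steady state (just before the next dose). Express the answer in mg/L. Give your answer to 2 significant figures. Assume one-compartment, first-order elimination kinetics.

1.7 mg/L

e^(−kτ) = e^(−0.04350 × 7.13) = 0.7333
Accumulation ratio R = 1 / (1 − e^(−kτ)) = 1 / (1 − 0.7333) = 3.750
Steady-state trough = C₀ × R × e^(−kτ) = 0.634 × 3.750 × 0.7333 = 1.743 mg/L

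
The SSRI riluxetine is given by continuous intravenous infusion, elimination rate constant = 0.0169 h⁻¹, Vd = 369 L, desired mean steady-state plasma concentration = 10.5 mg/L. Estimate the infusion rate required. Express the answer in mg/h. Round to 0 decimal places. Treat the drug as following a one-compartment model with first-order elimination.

CL = k × Vd = 0.01690 × 369 = 6.236 L/h
At steady state, infusion rate R₀ = Css × CL = 10.5 × 6.236 = 65.48 mg/h

65 mg/h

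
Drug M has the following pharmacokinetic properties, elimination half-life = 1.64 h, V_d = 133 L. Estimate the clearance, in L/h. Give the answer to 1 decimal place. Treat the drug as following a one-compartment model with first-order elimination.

56.2 L/h

k = ln2 / t½ = 0.693147 / 1.64 = 0.4227 h⁻¹
CL = k × Vd = 0.4227 × 133 = 56.22 L/h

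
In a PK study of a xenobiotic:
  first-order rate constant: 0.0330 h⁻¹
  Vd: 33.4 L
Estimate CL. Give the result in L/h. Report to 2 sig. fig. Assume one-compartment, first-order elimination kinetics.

CL = k × Vd = 0.0330 × 33.4 = 1.102 L/h

1.1 L/h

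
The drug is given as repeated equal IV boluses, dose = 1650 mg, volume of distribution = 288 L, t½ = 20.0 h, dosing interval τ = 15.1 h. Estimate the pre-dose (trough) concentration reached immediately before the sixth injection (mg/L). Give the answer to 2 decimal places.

7.72 mg/L

C₀ per dose = Dose / Vd = 1650 / 288 = 5.729 mg/L
k = ln2 / t½ = 0.693147 / 20.0 = 0.03466 h⁻¹
Fraction remaining after one interval: r = e^(−kτ) = e^(−0.03466 × 15.1) = 0.5925
Before dose 6, 5 doses have been given (aged 1τ, 2τ, 3τ, 4τ, 5τ).
C_trough = C₀ × (r + r² + … + r^5) = C₀ × r(1−r^5)/(1−r)
        = 5.729 × 0.5925 × (1 − 0.07302) / (1 − 0.5925) = 7.722 mg/L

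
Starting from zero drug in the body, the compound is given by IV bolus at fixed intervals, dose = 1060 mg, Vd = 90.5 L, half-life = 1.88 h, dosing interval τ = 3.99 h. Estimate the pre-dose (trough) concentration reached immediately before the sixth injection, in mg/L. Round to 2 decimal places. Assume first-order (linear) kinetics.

C₀ per dose = Dose / Vd = 1060 / 90.5 = 11.71 mg/L
k = ln2 / t½ = 0.693147 / 1.88 = 0.3687 h⁻¹
Fraction remaining after one interval: r = e^(−kτ) = e^(−0.3687 × 3.99) = 0.2297
Before dose 6, 5 doses have been given (aged 1τ, 2τ, 3τ, 4τ, 5τ).
C_trough = C₀ × (r + r² + … + r^5) = C₀ × r(1−r^5)/(1−r)
        = 11.71 × 0.2297 × (1 − 0.0006394) / (1 − 0.2297) = 3.490 mg/L

3.49 mg/L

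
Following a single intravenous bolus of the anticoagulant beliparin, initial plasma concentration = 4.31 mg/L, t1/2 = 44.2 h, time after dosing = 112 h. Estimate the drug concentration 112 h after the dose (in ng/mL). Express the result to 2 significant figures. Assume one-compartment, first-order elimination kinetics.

740 ng/mL

k = ln2 / t½ = 0.693147 / 44.2 = 0.01568 h⁻¹
C = C₀ · e^(−k·t) = 4.310 × e^(−0.01568 × 112)
  = 4.310 × 0.1727 = 0.7443 mg/L
Convert: 0.7443 mg/L × 1000 = 744.3 ng/mL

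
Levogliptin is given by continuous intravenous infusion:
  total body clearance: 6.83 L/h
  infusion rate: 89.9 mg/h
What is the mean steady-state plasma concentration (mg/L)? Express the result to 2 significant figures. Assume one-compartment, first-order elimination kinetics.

13 mg/L

At steady state Css = R₀ / CL = 89.9 / 6.830 = 13.16 mg/L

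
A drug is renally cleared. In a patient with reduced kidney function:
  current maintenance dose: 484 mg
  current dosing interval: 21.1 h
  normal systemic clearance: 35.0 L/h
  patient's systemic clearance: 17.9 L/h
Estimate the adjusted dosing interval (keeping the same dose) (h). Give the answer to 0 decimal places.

To keep the same average steady-state level, dosing rate must scale with clearance.
CL ratio = 17.9 / 35.0 = 0.5114
New interval (same dose) = 21.1 / 0.5114 = 41.26 h

41 h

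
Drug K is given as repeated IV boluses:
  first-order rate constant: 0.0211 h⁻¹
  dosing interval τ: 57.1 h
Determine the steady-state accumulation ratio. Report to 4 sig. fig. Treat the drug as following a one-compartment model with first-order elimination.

e^(−kτ) = e^(−0.02110 × 57.1) = 0.2997
Accumulation ratio R = 1 / (1 − e^(−kτ)) = 1 / (1 − 0.2997) = 1.428

1.428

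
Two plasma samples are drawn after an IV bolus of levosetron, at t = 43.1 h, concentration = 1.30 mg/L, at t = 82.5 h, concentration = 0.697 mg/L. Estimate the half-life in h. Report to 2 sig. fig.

44 h

k = ln(C₁/C₂) / (t₂ − t₁) = ln(1.30/0.697) / (82.5 − 43.1)
  = 0.6233 / 39.40 = 0.01582 h⁻¹
t½ = ln2 / k = 0.693147 / 0.01582 = 43.81 h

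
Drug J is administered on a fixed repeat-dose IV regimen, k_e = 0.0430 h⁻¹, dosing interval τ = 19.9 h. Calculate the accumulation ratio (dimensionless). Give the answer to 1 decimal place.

e^(−kτ) = e^(−0.04300 × 19.9) = 0.4250
Accumulation ratio R = 1 / (1 − e^(−kτ)) = 1 / (1 − 0.4250) = 1.739

1.7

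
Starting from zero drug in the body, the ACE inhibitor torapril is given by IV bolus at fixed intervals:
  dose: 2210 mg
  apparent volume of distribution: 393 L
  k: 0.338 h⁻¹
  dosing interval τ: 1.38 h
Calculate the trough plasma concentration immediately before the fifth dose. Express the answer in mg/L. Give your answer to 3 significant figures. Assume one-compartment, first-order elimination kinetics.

C₀ per dose = Dose / Vd = 2210 / 393 = 5.623 mg/L
Fraction remaining after one interval: r = e^(−kτ) = e^(−0.3380 × 1.38) = 0.6272
Before dose 5, 4 doses have been given (aged 1τ, 2τ, 3τ, 4τ).
C_trough = C₀ × (r + r² + … + r^4) = C₀ × r(1−r^4)/(1−r)
        = 5.623 × 0.6272 × (1 − 0.1547) / (1 − 0.6272) = 7.997 mg/L

8.00 mg/L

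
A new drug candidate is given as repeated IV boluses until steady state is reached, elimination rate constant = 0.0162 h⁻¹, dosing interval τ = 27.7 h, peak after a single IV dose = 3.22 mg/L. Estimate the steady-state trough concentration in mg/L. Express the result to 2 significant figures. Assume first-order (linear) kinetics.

5.7 mg/L

e^(−kτ) = e^(−0.01620 × 27.7) = 0.6384
Accumulation ratio R = 1 / (1 − e^(−kτ)) = 1 / (1 − 0.6384) = 2.765
Steady-state trough = C₀ × R × e^(−kτ) = 3.22 × 2.765 × 0.6384 = 5.684 mg/L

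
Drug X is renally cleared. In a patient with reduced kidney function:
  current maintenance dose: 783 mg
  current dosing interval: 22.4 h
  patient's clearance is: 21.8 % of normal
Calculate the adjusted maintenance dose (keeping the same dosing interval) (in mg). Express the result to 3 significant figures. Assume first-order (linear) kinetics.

171 mg

To keep the same average steady-state level, dosing rate must scale with clearance.
CL ratio = 21.8 / 100 = 0.2180
New dose (same interval) = 783 × 0.2180 = 170.7 mg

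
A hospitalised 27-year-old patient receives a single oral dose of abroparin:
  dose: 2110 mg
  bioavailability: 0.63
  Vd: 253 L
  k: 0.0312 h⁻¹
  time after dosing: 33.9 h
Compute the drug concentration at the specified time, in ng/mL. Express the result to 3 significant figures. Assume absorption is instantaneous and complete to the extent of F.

1820 ng/mL

Amount reaching circulation = F × Dose = 0.63 × 2110 = 1329 mg
C₀ = F·Dose / Vd = 1329 / 253 = 5.253 mg/L
C = C₀ · e^(−k·t) = 5.253 × e^(−0.03120 × 33.9)
  = 5.253 × 0.3473 = 1.824 mg/L
Convert: 1.824 mg/L × 1000 = 1824 ng/mL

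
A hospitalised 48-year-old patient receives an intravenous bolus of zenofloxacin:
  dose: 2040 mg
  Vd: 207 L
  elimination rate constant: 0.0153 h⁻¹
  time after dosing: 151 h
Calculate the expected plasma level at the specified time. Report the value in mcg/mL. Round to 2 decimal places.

C₀ = Dose / Vd = 2040 / 207 = 9.855 mg/L
C = C₀ · e^(−k·t) = 9.855 × e^(−0.01530 × 151)
  = 9.855 × 0.09923 = 0.9779 mg/L
(0.9779 mg/L = 0.9779 mcg/mL)

0.98 mcg/mL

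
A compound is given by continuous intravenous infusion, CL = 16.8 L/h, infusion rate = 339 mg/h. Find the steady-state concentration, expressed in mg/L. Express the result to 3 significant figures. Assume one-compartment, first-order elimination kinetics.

20.2 mg/L

At steady state Css = R₀ / CL = 339 / 16.80 = 20.18 mg/L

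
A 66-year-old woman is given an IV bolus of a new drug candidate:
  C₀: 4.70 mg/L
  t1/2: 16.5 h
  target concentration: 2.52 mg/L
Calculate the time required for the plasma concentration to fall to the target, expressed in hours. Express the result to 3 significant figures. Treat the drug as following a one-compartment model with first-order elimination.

k = ln2 / t½ = 0.693147 / 16.5 = 0.04201 h⁻¹
t = ln(C₀ / C) / k = ln(4.700 / 2.52) / 0.04201
  = ln(1.865) / 0.04201 = 0.6233 / 0.04201 = 14.84 h

14.8 h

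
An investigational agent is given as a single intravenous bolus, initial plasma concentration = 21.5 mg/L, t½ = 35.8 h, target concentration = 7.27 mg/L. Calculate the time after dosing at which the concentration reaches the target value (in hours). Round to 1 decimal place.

k = ln2 / t½ = 0.693147 / 35.8 = 0.01936 h⁻¹
t = ln(C₀ / C) / k = ln(21.50 / 7.27) / 0.01936
  = ln(2.957) / 0.01936 = 1.084 / 0.01936 = 55.99 h

56.0 h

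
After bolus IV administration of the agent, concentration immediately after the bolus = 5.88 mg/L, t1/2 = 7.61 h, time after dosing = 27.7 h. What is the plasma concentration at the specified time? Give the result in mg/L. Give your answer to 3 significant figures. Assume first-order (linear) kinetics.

k = ln2 / t½ = 0.693147 / 7.61 = 0.09108 h⁻¹
C = C₀ · e^(−k·t) = 5.880 × e^(−0.09108 × 27.7)
  = 5.880 × 0.08023 = 0.4718 mg/L

0.472 mg/L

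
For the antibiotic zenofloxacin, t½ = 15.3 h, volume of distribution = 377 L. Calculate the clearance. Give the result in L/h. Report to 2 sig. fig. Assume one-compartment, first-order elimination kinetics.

k = ln2 / t½ = 0.693147 / 15.3 = 0.04530 h⁻¹
CL = k × Vd = 0.04530 × 377 = 17.08 L/h

17 L/h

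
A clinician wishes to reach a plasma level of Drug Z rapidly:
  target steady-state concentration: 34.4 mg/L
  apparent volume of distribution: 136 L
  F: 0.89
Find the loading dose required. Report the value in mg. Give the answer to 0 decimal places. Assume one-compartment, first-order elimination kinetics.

5257 mg

LD = Css × Vd / F = 34.4 × 136 / 0.89 = 5257 mg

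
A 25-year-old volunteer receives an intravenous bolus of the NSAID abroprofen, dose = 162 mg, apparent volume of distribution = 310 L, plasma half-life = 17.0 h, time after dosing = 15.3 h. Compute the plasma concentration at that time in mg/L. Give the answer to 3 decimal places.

C₀ = Dose / Vd = 162.0 / 310 = 0.5226 mg/L
k = ln2 / t½ = 0.693147 / 17.0 = 0.04077 h⁻¹
C = C₀ · e^(−k·t) = 0.5226 × e^(−0.04077 × 15.3)
  = 0.5226 × 0.5359 = 0.2801 mg/L

0.280 mg/L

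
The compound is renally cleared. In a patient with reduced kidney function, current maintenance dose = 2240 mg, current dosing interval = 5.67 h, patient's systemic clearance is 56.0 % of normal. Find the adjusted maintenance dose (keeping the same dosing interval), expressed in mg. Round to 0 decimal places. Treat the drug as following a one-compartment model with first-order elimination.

To keep the same average steady-state level, dosing rate must scale with clearance.
CL ratio = 56.0 / 100 = 0.5600
New dose (same interval) = 2240 × 0.5600 = 1254 mg

1254 mg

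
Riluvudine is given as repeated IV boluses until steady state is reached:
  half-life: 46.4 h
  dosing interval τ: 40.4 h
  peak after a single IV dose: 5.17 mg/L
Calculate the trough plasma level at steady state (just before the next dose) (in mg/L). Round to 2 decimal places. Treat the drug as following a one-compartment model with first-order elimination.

k = ln2 / t½ = 0.693147 / 46.4 = 0.01494 h⁻¹
e^(−kτ) = e^(−0.01494 × 40.4) = 0.5469
Accumulation ratio R = 1 / (1 − e^(−kτ)) = 1 / (1 − 0.5469) = 2.207
Steady-state trough = C₀ × R × e^(−kτ) = 5.17 × 2.207 × 0.5469 = 6.240 mg/L

6.24 mg/L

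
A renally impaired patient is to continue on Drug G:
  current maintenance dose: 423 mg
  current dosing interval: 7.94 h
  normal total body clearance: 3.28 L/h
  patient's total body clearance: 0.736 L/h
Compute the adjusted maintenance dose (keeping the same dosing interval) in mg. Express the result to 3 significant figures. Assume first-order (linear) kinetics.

To keep the same average steady-state level, dosing rate must scale with clearance.
CL ratio = 0.736 / 3.28 = 0.2244
New dose (same interval) = 423 × 0.2244 = 94.92 mg

94.9 mg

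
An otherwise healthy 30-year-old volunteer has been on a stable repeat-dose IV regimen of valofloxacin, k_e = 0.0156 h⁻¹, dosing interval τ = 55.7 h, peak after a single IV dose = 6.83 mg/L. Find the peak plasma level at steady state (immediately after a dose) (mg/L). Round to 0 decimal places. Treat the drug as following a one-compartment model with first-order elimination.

e^(−kτ) = e^(−0.01560 × 55.7) = 0.4194
Accumulation ratio R = 1 / (1 − e^(−kτ)) = 1 / (1 − 0.4194) = 1.722
Steady-state peak = C₀ × R = 6.83 × 1.722 = 11.76 mg/L

12 mg/L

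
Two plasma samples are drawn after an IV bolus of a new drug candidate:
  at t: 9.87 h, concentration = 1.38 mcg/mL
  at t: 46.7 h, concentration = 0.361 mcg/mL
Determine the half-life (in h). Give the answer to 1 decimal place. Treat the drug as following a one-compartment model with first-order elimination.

19.0 h

k = ln(C₁/C₂) / (t₂ − t₁) = ln(1.38/0.361) / (46.7 − 9.87)
  = 1.341 / 36.83 = 0.03641 h⁻¹
t½ = ln2 / k = 0.693147 / 0.03641 = 19.04 h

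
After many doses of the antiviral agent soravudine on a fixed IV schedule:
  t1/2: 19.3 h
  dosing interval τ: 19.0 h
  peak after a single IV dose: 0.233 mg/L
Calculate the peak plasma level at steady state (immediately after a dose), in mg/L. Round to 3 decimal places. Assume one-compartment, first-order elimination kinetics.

k = ln2 / t½ = 0.693147 / 19.3 = 0.03591 h⁻¹
e^(−kτ) = e^(−0.03591 × 19.0) = 0.5055
Accumulation ratio R = 1 / (1 − e^(−kτ)) = 1 / (1 − 0.5055) = 2.022
Steady-state peak = C₀ × R = 0.233 × 2.022 = 0.4711 mg/L

0.471 mg/L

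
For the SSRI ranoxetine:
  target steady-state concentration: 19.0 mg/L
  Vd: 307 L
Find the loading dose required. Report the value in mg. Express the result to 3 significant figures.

5830 mg

LD = Css × Vd = 19.0 × 307 = 5833 mg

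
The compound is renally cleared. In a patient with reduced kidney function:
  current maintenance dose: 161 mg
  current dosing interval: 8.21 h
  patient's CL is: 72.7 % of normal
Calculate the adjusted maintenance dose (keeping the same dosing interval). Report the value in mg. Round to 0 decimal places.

117 mg

To keep the same average steady-state level, dosing rate must scale with clearance.
CL ratio = 72.7 / 100 = 0.7270
New dose (same interval) = 161 × 0.7270 = 117.0 mg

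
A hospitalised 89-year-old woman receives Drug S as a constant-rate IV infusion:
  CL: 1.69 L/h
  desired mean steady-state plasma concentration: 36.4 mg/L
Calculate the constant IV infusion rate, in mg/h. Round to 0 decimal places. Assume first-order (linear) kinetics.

62 mg/h

At steady state, infusion rate R₀ = Css × CL = 36.4 × 1.690 = 61.52 mg/h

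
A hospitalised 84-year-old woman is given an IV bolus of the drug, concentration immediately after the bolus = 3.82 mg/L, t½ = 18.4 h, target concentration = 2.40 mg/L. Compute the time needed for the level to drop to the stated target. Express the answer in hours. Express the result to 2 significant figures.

k = ln2 / t½ = 0.693147 / 18.4 = 0.03767 h⁻¹
t = ln(C₀ / C) / k = ln(3.820 / 2.40) / 0.03767
  = ln(1.592) / 0.03767 = 0.4650 / 0.03767 = 12.34 h

12 h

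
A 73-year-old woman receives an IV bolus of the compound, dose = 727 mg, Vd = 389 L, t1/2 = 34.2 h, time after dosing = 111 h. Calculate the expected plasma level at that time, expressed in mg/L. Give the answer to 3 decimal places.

C₀ = Dose / Vd = 727.0 / 389 = 1.869 mg/L
k = ln2 / t½ = 0.693147 / 34.2 = 0.02027 h⁻¹
C = C₀ · e^(−k·t) = 1.869 × e^(−0.02027 × 111)
  = 1.869 × 0.1054 = 0.1970 mg/L

0.197 mg/L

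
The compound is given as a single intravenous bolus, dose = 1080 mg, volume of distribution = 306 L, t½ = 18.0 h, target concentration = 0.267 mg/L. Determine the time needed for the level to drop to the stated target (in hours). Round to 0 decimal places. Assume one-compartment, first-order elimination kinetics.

C₀ = Dose / Vd = 1080 / 306 = 3.529 mg/L
k = ln2 / t½ = 0.693147 / 18.0 = 0.03851 h⁻¹
t = ln(C₀ / C) / k = ln(3.529 / 0.267) / 0.03851
  = ln(13.22) / 0.03851 = 2.582 / 0.03851 = 67.05 h

67 h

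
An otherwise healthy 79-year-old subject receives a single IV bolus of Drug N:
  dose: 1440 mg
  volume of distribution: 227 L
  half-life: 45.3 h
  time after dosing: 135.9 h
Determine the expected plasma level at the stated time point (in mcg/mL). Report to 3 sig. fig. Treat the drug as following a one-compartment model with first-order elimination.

C₀ = Dose / Vd = 1440 / 227 = 6.344 mg/L
k = ln2 / t½ = 0.693147 / 45.3 = 0.01530 h⁻¹
t / t½ = 135.9 / 45.3 = 3 half-lives
C = C₀ × (1/2)^3 = 6.344 × 0.1250 = 0.7930 mg/L
(0.7930 mg/L = 0.7930 mcg/mL)

0.793 mcg/mL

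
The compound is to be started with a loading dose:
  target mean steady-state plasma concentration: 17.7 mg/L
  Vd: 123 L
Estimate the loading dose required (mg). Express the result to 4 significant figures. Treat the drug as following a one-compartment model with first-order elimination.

LD = Css × Vd = 17.7 × 123 = 2177 mg

2177 mg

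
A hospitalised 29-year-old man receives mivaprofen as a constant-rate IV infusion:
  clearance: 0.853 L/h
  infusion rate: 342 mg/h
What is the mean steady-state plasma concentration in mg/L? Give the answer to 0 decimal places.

401 mg/L

At steady state Css = R₀ / CL = 342 / 0.8530 = 400.9 mg/L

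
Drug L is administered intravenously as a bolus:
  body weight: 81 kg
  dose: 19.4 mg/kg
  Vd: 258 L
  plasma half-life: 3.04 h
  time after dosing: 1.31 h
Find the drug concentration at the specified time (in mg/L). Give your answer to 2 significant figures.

Total dose = 19.4 × 81 = 1571 mg
C₀ = Dose / Vd = 1571 / 258 = 6.089 mg/L
k = ln2 / t½ = 0.693147 / 3.04 = 0.2280 h⁻¹
C = C₀ · e^(−k·t) = 6.089 × e^(−0.2280 × 1.31)
  = 6.089 × 0.7418 = 4.517 mg/L

4.5 mg/L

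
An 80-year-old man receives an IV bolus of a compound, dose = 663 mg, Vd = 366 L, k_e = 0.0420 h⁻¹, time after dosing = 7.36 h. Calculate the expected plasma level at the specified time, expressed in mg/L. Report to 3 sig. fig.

C₀ = Dose / Vd = 663.0 / 366 = 1.811 mg/L
C = C₀ · e^(−k·t) = 1.811 × e^(−0.04200 × 7.36)
  = 1.811 × 0.7341 = 1.329 mg/L

1.33 mg/L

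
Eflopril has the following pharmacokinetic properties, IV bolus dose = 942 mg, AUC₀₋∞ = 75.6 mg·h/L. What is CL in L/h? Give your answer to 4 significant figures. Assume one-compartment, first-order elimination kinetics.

CL = Dose / AUC = 942 / 75.6 = 12.46 L/h

12.46 L/h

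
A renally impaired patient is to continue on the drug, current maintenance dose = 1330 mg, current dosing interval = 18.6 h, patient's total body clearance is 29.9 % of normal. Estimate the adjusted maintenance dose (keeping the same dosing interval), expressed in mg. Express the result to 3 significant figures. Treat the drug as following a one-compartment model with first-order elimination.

To keep the same average steady-state level, dosing rate must scale with clearance.
CL ratio = 29.9 / 100 = 0.2990
New dose (same interval) = 1330 × 0.2990 = 397.7 mg

398 mg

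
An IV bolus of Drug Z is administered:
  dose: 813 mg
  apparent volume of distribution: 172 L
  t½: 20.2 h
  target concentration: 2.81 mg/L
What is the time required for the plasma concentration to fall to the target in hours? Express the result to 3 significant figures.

15.2 h

C₀ = Dose / Vd = 813.0 / 172 = 4.727 mg/L
k = ln2 / t½ = 0.693147 / 20.2 = 0.03431 h⁻¹
t = ln(C₀ / C) / k = ln(4.727 / 2.81) / 0.03431
  = ln(1.682) / 0.03431 = 0.5200 / 0.03431 = 15.16 h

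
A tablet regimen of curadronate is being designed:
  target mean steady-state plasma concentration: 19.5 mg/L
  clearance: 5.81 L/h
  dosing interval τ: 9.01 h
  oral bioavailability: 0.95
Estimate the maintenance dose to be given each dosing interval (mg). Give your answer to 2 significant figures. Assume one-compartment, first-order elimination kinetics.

At steady state, F × (Dose/τ) = Css × CL.
Dose = Css × CL × τ / F = 19.5 × 5.810 × 9.01 / 0.95 = 1075 mg

1100 mg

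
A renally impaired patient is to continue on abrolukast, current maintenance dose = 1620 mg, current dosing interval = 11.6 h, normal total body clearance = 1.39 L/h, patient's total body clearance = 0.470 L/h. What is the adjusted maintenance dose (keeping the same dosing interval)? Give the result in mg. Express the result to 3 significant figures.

548 mg

To keep the same average steady-state level, dosing rate must scale with clearance.
CL ratio = 0.470 / 1.39 = 0.3381
New dose (same interval) = 1620 × 0.3381 = 547.7 mg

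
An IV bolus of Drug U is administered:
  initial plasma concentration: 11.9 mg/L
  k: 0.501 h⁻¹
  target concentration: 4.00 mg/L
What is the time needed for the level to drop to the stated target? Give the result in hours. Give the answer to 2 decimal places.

t = ln(C₀ / C) / k = ln(11.90 / 4.00) / 0.5010
  = ln(2.975) / 0.5010 = 1.090 / 0.5010 = 2.176 h

2.18 h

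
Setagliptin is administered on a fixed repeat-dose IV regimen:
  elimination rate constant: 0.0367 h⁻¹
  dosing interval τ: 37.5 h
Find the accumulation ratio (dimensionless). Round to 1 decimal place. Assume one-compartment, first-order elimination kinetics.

e^(−kτ) = e^(−0.03670 × 37.5) = 0.2525
Accumulation ratio R = 1 / (1 − e^(−kτ)) = 1 / (1 − 0.2525) = 1.338

1.3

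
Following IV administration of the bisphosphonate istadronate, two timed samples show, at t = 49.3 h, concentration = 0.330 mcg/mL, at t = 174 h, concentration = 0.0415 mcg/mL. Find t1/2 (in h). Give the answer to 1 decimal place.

41.7 h

k = ln(C₁/C₂) / (t₂ − t₁) = ln(0.330/0.0415) / (174 − 49.3)
  = 2.073 / 124.7 = 0.01662 h⁻¹
t½ = ln2 / k = 0.693147 / 0.01662 = 41.71 h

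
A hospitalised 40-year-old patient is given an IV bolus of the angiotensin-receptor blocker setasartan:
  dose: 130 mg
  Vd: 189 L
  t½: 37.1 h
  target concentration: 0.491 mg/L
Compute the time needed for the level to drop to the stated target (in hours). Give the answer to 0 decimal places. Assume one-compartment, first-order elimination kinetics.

C₀ = Dose / Vd = 130.0 / 189 = 0.6878 mg/L
k = ln2 / t½ = 0.693147 / 37.1 = 0.01868 h⁻¹
t = ln(C₀ / C) / k = ln(0.6878 / 0.491) / 0.01868
  = ln(1.401) / 0.01868 = 0.3372 / 0.01868 = 18.05 h

18 h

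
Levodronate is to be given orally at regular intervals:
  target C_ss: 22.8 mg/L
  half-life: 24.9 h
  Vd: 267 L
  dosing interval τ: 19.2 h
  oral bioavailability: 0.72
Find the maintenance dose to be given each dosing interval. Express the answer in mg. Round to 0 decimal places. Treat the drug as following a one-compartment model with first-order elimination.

4519 mg

k = ln2 / t½ = 0.693147 / 24.9 = 0.02784 h⁻¹
CL = k × Vd = 0.02784 × 267 = 7.433 L/h
At steady state, F × (Dose/τ) = Css × CL.
Dose = Css × CL × τ / F = 22.8 × 7.433 × 19.2 / 0.72 = 4519 mg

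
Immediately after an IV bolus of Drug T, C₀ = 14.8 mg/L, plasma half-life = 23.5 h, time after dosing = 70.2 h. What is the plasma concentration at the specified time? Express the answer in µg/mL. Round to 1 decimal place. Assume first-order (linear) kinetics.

k = ln2 / t½ = 0.693147 / 23.5 = 0.02950 h⁻¹
C = C₀ · e^(−k·t) = 14.80 × e^(−0.02950 × 70.2)
  = 14.80 × 0.1261 = 1.866 mg/L
(1.866 mg/L = 1.866 µg/mL)

1.9 µg/mL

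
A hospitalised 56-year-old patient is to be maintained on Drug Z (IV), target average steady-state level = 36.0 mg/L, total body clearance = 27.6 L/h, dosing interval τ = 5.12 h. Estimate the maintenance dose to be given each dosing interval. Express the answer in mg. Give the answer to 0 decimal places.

5087 mg

At steady state, Dose/τ = Css × CL.
Dose = Css × CL × τ = 36.0 × 27.60 × 5.12 = 5087 mg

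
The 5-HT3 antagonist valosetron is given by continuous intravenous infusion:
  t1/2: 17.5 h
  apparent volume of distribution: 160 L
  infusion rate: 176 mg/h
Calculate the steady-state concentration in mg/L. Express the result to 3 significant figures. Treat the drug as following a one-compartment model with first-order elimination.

k = ln2 / t½ = 0.693147 / 17.5 = 0.03961 h⁻¹
CL = k × Vd = 0.03961 × 160 = 6.338 L/h
At steady state Css = R₀ / CL = 176 / 6.338 = 27.77 mg/L

27.8 mg/L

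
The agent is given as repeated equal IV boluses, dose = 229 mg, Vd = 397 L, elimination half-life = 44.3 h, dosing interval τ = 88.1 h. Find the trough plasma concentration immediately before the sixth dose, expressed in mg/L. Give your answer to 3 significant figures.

0.194 mg/L

C₀ per dose = Dose / Vd = 229 / 397 = 0.5768 mg/L
k = ln2 / t½ = 0.693147 / 44.3 = 0.01565 h⁻¹
Fraction remaining after one interval: r = e^(−kτ) = e^(−0.01565 × 88.1) = 0.2519
Before dose 6, 5 doses have been given (aged 1τ, 2τ, 3τ, 4τ, 5τ).
C_trough = C₀ × (r + r² + … + r^5) = C₀ × r(1−r^5)/(1−r)
        = 0.5768 × 0.2519 × (1 − 0.001014) / (1 − 0.2519) = 0.1940 mg/L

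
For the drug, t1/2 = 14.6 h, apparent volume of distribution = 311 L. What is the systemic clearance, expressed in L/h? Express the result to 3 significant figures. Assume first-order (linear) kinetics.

14.8 L/h

k = ln2 / t½ = 0.693147 / 14.6 = 0.04748 h⁻¹
CL = k × Vd = 0.04748 × 311 = 14.77 L/h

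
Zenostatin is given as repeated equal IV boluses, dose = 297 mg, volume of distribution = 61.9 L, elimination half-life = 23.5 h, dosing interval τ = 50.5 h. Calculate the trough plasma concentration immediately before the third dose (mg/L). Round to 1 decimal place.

1.3 mg/L

C₀ per dose = Dose / Vd = 297 / 61.9 = 4.798 mg/L
k = ln2 / t½ = 0.693147 / 23.5 = 0.02950 h⁻¹
Fraction remaining after one interval: r = e^(−kτ) = e^(−0.02950 × 50.5) = 0.2254
Before dose 3, 2 doses have been given (aged 1τ, 2τ).
C_trough = C₀ × (r + r²) = 4.798 × (0.2254 + 0.05081) = 1.325 mg/L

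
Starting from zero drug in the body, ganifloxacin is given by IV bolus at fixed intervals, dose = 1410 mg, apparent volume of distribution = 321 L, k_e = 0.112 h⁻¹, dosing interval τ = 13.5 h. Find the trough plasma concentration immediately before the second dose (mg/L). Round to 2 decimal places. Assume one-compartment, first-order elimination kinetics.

C₀ per dose = Dose / Vd = 1410 / 321 = 4.393 mg/L
Fraction remaining after one interval: r = e^(−kτ) = e^(−0.1120 × 13.5) = 0.2205
Before dose 2, 1 dose has been given (aged 1τ).
C_trough = C₀ × r = 4.393 × 0.2205 = 0.9687 mg/L

0.97 mg/L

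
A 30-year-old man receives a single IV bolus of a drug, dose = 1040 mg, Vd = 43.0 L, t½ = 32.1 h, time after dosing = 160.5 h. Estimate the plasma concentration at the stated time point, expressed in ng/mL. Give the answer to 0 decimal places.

756 ng/mL

C₀ = Dose / Vd = 1040 / 43.0 = 24.19 mg/L
k = ln2 / t½ = 0.693147 / 32.1 = 0.02159 h⁻¹
t / t½ = 160.5 / 32.1 = 5 half-lives
C = C₀ × (1/2)^5 = 24.19 × 0.03125 = 0.7559 mg/L
Convert: 0.7559 mg/L × 1000 = 755.9 ng/mL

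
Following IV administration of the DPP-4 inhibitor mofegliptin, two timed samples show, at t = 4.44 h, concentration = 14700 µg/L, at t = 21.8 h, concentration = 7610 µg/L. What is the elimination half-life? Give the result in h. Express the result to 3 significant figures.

18.3 h

k = ln(C₁/C₂) / (t₂ − t₁) = ln(14700/7610) / (21.8 − 4.44)
  = 0.6584 / 17.36 = 0.03793 h⁻¹
t½ = ln2 / k = 0.693147 / 0.03793 = 18.27 h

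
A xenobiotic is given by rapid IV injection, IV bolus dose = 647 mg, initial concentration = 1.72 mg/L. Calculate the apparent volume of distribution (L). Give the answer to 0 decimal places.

Vd = Dose / C₀ = 647.0 / 1.72 = 376.2 L

376 L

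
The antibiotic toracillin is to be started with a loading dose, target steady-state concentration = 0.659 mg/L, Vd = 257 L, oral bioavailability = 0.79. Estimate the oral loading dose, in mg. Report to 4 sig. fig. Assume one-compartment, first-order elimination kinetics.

LD = Css × Vd / F = 0.659 × 257 / 0.79 = 214.4 mg

214.4 mg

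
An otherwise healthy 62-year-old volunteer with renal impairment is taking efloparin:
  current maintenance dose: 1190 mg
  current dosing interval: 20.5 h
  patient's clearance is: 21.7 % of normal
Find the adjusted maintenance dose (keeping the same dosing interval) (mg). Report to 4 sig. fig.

258.2 mg

To keep the same average steady-state level, dosing rate must scale with clearance.
CL ratio = 21.7 / 100 = 0.2170
New dose (same interval) = 1190 × 0.2170 = 258.2 mg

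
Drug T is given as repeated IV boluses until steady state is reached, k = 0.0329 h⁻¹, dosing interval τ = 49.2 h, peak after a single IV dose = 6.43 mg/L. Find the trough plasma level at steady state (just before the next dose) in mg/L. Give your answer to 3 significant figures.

e^(−kτ) = e^(−0.03290 × 49.2) = 0.1982
Accumulation ratio R = 1 / (1 − e^(−kτ)) = 1 / (1 − 0.1982) = 1.247
Steady-state trough = C₀ × R × e^(−kτ) = 6.43 × 1.247 × 0.1982 = 1.589 mg/L

1.59 mg/L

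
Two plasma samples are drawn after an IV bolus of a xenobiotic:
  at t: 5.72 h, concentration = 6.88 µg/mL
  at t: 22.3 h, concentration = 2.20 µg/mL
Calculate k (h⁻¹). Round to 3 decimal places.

0.069 h⁻¹

k = ln(C₁/C₂) / (t₂ − t₁) = ln(6.88/2.20) / (22.3 − 5.72)
  = 1.140 / 16.58 = 0.06876 h⁻¹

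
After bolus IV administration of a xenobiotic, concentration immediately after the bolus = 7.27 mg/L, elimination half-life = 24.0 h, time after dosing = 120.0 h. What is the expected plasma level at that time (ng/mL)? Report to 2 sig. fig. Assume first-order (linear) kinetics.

k = ln2 / t½ = 0.693147 / 24.0 = 0.02888 h⁻¹
t / t½ = 120.0 / 24.0 = 5 half-lives
C = C₀ × (1/2)^5 = 7.270 × 0.03125 = 0.2272 mg/L
Convert: 0.2272 mg/L × 1000 = 227.2 ng/mL

230 ng/mL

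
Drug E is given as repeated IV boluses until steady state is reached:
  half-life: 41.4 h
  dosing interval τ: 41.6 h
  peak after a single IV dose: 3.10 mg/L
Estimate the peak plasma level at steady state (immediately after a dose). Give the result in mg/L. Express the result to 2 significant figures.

k = ln2 / t½ = 0.693147 / 41.4 = 0.01674 h⁻¹
e^(−kτ) = e^(−0.01674 × 41.6) = 0.4984
Accumulation ratio R = 1 / (1 − e^(−kτ)) = 1 / (1 − 0.4984) = 1.994
Steady-state peak = C₀ × R = 3.10 × 1.994 = 6.181 mg/L

6.2 mg/L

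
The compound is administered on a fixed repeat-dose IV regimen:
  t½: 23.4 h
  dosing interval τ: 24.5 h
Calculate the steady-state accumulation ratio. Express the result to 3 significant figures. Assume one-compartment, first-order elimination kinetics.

k = ln2 / t½ = 0.693147 / 23.4 = 0.02962 h⁻¹
e^(−kτ) = e^(−0.02962 × 24.5) = 0.4840
Accumulation ratio R = 1 / (1 − e^(−kτ)) = 1 / (1 − 0.4840) = 1.938

1.94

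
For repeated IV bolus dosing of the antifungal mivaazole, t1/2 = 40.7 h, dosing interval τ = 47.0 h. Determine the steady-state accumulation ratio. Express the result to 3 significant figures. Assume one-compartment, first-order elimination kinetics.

k = ln2 / t½ = 0.693147 / 40.7 = 0.01703 h⁻¹
e^(−kτ) = e^(−0.01703 × 47.0) = 0.4491
Accumulation ratio R = 1 / (1 − e^(−kτ)) = 1 / (1 − 0.4491) = 1.815

1.82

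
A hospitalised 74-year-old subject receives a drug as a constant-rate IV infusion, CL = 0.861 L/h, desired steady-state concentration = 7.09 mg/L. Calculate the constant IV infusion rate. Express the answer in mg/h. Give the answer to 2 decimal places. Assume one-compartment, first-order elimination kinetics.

At steady state, infusion rate R₀ = Css × CL = 7.09 × 0.8610 = 6.104 mg/h

6.10 mg/h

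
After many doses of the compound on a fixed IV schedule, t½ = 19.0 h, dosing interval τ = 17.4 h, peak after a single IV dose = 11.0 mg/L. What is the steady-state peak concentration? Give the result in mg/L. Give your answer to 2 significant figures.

23 mg/L

k = ln2 / t½ = 0.693147 / 19.0 = 0.03648 h⁻¹
e^(−kτ) = e^(−0.03648 × 17.4) = 0.5301
Accumulation ratio R = 1 / (1 − e^(−kτ)) = 1 / (1 − 0.5301) = 2.128
Steady-state peak = C₀ × R = 11.0 × 2.128 = 23.41 mg/L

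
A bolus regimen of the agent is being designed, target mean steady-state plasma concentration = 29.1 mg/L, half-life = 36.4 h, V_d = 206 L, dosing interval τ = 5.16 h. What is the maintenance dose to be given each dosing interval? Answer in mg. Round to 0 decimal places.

k = ln2 / t½ = 0.693147 / 36.4 = 0.01904 h⁻¹
CL = k × Vd = 0.01904 × 206 = 3.922 L/h
At steady state, Dose/τ = Css × CL.
Dose = Css × CL × τ = 29.1 × 3.922 × 5.16 = 588.9 mg

589 mg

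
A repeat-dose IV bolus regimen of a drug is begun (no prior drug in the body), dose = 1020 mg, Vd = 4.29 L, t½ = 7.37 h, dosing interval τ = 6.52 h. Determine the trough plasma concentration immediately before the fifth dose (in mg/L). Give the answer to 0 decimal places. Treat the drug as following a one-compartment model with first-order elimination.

257 mg/L

C₀ per dose = Dose / Vd = 1020 / 4.29 = 237.8 mg/L
k = ln2 / t½ = 0.693147 / 7.37 = 0.09405 h⁻¹
Fraction remaining after one interval: r = e^(−kτ) = e^(−0.09405 × 6.52) = 0.5416
Before dose 5, 4 doses have been given (aged 1τ, 2τ, 3τ, 4τ).
C_trough = C₀ × (r + r² + … + r^4) = C₀ × r(1−r^4)/(1−r)
        = 237.8 × 0.5416 × (1 − 0.08604) / (1 − 0.5416) = 256.8 mg/L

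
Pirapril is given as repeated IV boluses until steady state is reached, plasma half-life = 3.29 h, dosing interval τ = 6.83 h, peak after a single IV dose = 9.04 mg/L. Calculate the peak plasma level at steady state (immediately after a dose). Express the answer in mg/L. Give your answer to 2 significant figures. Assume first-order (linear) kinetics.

k = ln2 / t½ = 0.693147 / 3.29 = 0.2107 h⁻¹
e^(−kτ) = e^(−0.2107 × 6.83) = 0.2371
Accumulation ratio R = 1 / (1 − e^(−kτ)) = 1 / (1 − 0.2371) = 1.311
Steady-state peak = C₀ × R = 9.04 × 1.311 = 11.85 mg/L

12 mg/L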